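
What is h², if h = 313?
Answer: 97969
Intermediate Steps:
h² = 313² = 97969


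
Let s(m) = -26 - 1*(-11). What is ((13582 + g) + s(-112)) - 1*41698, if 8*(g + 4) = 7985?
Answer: -217095/8 ≈ -27137.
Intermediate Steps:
g = 7953/8 (g = -4 + (⅛)*7985 = -4 + 7985/8 = 7953/8 ≈ 994.13)
s(m) = -15 (s(m) = -26 + 11 = -15)
((13582 + g) + s(-112)) - 1*41698 = ((13582 + 7953/8) - 15) - 1*41698 = (116609/8 - 15) - 41698 = 116489/8 - 41698 = -217095/8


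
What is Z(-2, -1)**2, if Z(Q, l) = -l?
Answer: 1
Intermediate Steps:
Z(-2, -1)**2 = (-1*(-1))**2 = 1**2 = 1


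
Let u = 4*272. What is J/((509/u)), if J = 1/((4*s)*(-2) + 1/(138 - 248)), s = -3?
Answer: 119680/1343251 ≈ 0.089097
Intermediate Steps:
u = 1088
J = 110/2639 (J = 1/((4*(-3))*(-2) + 1/(138 - 248)) = 1/(-12*(-2) + 1/(-110)) = 1/(24 - 1/110) = 1/(2639/110) = 110/2639 ≈ 0.041682)
J/((509/u)) = 110/(2639*((509/1088))) = 110/(2639*((509*(1/1088)))) = 110/(2639*(509/1088)) = (110/2639)*(1088/509) = 119680/1343251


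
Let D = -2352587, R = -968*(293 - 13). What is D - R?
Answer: -2081547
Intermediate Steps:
R = -271040 (R = -968*280 = -271040)
D - R = -2352587 - 1*(-271040) = -2352587 + 271040 = -2081547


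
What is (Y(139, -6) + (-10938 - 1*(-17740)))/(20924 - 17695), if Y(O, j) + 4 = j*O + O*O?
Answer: 25285/3229 ≈ 7.8306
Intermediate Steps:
Y(O, j) = -4 + O² + O*j (Y(O, j) = -4 + (j*O + O*O) = -4 + (O*j + O²) = -4 + (O² + O*j) = -4 + O² + O*j)
(Y(139, -6) + (-10938 - 1*(-17740)))/(20924 - 17695) = ((-4 + 139² + 139*(-6)) + (-10938 - 1*(-17740)))/(20924 - 17695) = ((-4 + 19321 - 834) + (-10938 + 17740))/3229 = (18483 + 6802)*(1/3229) = 25285*(1/3229) = 25285/3229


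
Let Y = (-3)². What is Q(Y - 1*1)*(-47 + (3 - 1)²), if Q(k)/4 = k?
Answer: -1376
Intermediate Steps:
Y = 9
Q(k) = 4*k
Q(Y - 1*1)*(-47 + (3 - 1)²) = (4*(9 - 1*1))*(-47 + (3 - 1)²) = (4*(9 - 1))*(-47 + 2²) = (4*8)*(-47 + 4) = 32*(-43) = -1376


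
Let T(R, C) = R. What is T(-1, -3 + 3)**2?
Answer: 1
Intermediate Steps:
T(-1, -3 + 3)**2 = (-1)**2 = 1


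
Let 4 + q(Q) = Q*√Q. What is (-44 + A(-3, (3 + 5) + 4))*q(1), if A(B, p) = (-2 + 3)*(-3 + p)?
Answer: 105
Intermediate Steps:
q(Q) = -4 + Q^(3/2) (q(Q) = -4 + Q*√Q = -4 + Q^(3/2))
A(B, p) = -3 + p (A(B, p) = 1*(-3 + p) = -3 + p)
(-44 + A(-3, (3 + 5) + 4))*q(1) = (-44 + (-3 + ((3 + 5) + 4)))*(-4 + 1^(3/2)) = (-44 + (-3 + (8 + 4)))*(-4 + 1) = (-44 + (-3 + 12))*(-3) = (-44 + 9)*(-3) = -35*(-3) = 105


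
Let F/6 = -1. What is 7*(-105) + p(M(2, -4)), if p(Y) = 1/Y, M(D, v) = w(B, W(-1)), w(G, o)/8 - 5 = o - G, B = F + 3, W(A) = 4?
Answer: -70559/96 ≈ -734.99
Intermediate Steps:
F = -6 (F = 6*(-1) = -6)
B = -3 (B = -6 + 3 = -3)
w(G, o) = 40 - 8*G + 8*o (w(G, o) = 40 + 8*(o - G) = 40 + (-8*G + 8*o) = 40 - 8*G + 8*o)
M(D, v) = 96 (M(D, v) = 40 - 8*(-3) + 8*4 = 40 + 24 + 32 = 96)
7*(-105) + p(M(2, -4)) = 7*(-105) + 1/96 = -735 + 1/96 = -70559/96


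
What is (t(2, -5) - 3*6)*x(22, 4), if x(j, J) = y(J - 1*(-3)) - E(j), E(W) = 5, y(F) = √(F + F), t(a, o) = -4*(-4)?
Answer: 10 - 2*√14 ≈ 2.5167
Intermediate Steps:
t(a, o) = 16
y(F) = √2*√F (y(F) = √(2*F) = √2*√F)
x(j, J) = -5 + √2*√(3 + J) (x(j, J) = √2*√(J - 1*(-3)) - 1*5 = √2*√(J + 3) - 5 = √2*√(3 + J) - 5 = -5 + √2*√(3 + J))
(t(2, -5) - 3*6)*x(22, 4) = (16 - 3*6)*(-5 + √(6 + 2*4)) = (16 - 18)*(-5 + √(6 + 8)) = -2*(-5 + √14) = 10 - 2*√14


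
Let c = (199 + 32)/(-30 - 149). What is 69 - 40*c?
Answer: 21591/179 ≈ 120.62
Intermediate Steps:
c = -231/179 (c = 231/(-179) = 231*(-1/179) = -231/179 ≈ -1.2905)
69 - 40*c = 69 - 40*(-231/179) = 69 + 9240/179 = 21591/179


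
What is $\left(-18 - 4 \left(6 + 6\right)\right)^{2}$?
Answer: $4356$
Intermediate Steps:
$\left(-18 - 4 \left(6 + 6\right)\right)^{2} = \left(-18 - 48\right)^{2} = \left(-66\right)^{2} = 4356$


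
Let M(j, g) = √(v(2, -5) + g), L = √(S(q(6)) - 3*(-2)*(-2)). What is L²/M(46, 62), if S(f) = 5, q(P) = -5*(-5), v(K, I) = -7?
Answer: -7*√55/55 ≈ -0.94388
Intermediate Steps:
q(P) = 25
L = I*√7 (L = √(5 - 3*(-2)*(-2)) = √(5 + 6*(-2)) = √(5 - 12) = √(-7) = I*√7 ≈ 2.6458*I)
M(j, g) = √(-7 + g)
L²/M(46, 62) = (I*√7)²/(√(-7 + 62)) = -7*√55/55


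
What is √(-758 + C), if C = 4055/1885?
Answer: 11*I*√887835/377 ≈ 27.493*I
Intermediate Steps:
C = 811/377 (C = 4055*(1/1885) = 811/377 ≈ 2.1512)
√(-758 + C) = √(-758 + 811/377) = √(-284955/377) = 11*I*√887835/377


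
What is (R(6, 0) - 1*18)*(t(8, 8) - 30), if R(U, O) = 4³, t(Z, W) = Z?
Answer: -1012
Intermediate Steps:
R(U, O) = 64
(R(6, 0) - 1*18)*(t(8, 8) - 30) = (64 - 1*18)*(8 - 30) = (64 - 18)*(-22) = 46*(-22) = -1012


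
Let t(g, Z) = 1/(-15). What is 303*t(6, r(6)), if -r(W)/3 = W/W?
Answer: -101/5 ≈ -20.200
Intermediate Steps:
r(W) = -3 (r(W) = -3*W/W = -3*1 = -3)
t(g, Z) = -1/15
303*t(6, r(6)) = 303*(-1/15) = -101/5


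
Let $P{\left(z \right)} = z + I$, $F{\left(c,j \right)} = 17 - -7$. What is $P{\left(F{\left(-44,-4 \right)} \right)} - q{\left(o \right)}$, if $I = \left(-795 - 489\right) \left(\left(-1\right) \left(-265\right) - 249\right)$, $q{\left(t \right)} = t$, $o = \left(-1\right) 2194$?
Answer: $-18326$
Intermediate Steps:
$o = -2194$
$I = -20544$ ($I = - 1284 \left(265 - 249\right) = \left(-1284\right) 16 = -20544$)
$F{\left(c,j \right)} = 24$ ($F{\left(c,j \right)} = 17 + 7 = 24$)
$P{\left(z \right)} = -20544 + z$ ($P{\left(z \right)} = z - 20544 = -20544 + z$)
$P{\left(F{\left(-44,-4 \right)} \right)} - q{\left(o \right)} = \left(-20544 + 24\right) - -2194 = -20520 + 2194 = -18326$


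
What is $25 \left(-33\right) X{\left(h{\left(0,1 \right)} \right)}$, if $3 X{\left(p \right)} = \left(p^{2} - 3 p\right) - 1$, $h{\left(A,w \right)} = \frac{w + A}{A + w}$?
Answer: $825$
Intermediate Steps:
$h{\left(A,w \right)} = 1$ ($h{\left(A,w \right)} = \frac{A + w}{A + w} = 1$)
$X{\left(p \right)} = - \frac{1}{3} - p + \frac{p^{2}}{3}$ ($X{\left(p \right)} = \frac{\left(p^{2} - 3 p\right) - 1}{3} = \frac{-1 + p^{2} - 3 p}{3} = - \frac{1}{3} - p + \frac{p^{2}}{3}$)
$25 \left(-33\right) X{\left(h{\left(0,1 \right)} \right)} = 25 \left(-33\right) \left(- \frac{1}{3} - 1 + \frac{1^{2}}{3}\right) = - 825 \left(- \frac{1}{3} - 1 + \frac{1}{3} \cdot 1\right) = - 825 \left(- \frac{1}{3} - 1 + \frac{1}{3}\right) = \left(-825\right) \left(-1\right) = 825$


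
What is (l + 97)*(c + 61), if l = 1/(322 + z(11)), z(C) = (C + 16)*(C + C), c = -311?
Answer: -11106625/458 ≈ -24250.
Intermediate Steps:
z(C) = 2*C*(16 + C) (z(C) = (16 + C)*(2*C) = 2*C*(16 + C))
l = 1/916 (l = 1/(322 + 2*11*(16 + 11)) = 1/(322 + 2*11*27) = 1/(322 + 594) = 1/916 ≈ 0.0010917)
(l + 97)*(c + 61) = (1/916 + 97)*(-311 + 61) = (88853/916)*(-250) = -11106625/458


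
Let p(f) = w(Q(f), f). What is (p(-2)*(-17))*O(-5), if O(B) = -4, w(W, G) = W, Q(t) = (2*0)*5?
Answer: 0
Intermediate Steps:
Q(t) = 0 (Q(t) = 0*5 = 0)
p(f) = 0
(p(-2)*(-17))*O(-5) = (0*(-17))*(-4) = 0*(-4) = 0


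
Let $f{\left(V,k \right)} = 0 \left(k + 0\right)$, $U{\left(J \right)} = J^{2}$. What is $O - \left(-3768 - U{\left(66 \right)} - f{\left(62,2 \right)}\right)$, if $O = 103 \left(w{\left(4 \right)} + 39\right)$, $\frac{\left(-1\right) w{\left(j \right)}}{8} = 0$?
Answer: $12141$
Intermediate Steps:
$w{\left(j \right)} = 0$ ($w{\left(j \right)} = \left(-8\right) 0 = 0$)
$O = 4017$ ($O = 103 \left(0 + 39\right) = 103 \cdot 39 = 4017$)
$f{\left(V,k \right)} = 0$ ($f{\left(V,k \right)} = 0 k = 0$)
$O - \left(-3768 - U{\left(66 \right)} - f{\left(62,2 \right)}\right) = 4017 - \left(-3768 - 66^{2}\right) = 4017 + \left(\left(0 + 4356\right) + 3768\right) = 4017 + \left(4356 + 3768\right) = 4017 + 8124 = 12141$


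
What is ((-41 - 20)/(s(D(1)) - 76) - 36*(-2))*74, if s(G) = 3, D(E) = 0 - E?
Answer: 393458/73 ≈ 5389.8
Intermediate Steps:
D(E) = -E
((-41 - 20)/(s(D(1)) - 76) - 36*(-2))*74 = ((-41 - 20)/(3 - 76) - 36*(-2))*74 = (-61/(-73) + 72)*74 = (-61*(-1/73) + 72)*74 = (61/73 + 72)*74 = (5317/73)*74 = 393458/73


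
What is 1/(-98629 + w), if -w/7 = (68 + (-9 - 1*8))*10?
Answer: -1/102199 ≈ -9.7848e-6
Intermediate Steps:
w = -3570 (w = -7*(68 + (-9 - 1*8))*10 = -7*(68 + (-9 - 8))*10 = -7*(68 - 17)*10 = -357*10 = -7*510 = -3570)
1/(-98629 + w) = 1/(-98629 - 3570) = 1/(-102199) = -1/102199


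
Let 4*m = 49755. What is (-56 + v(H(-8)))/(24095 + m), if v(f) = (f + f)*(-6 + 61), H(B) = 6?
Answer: 2416/146135 ≈ 0.016533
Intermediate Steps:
m = 49755/4 (m = (¼)*49755 = 49755/4 ≈ 12439.)
v(f) = 110*f (v(f) = (2*f)*55 = 110*f)
(-56 + v(H(-8)))/(24095 + m) = (-56 + 110*6)/(24095 + 49755/4) = (-56 + 660)/(146135/4) = 604*(4/146135) = 2416/146135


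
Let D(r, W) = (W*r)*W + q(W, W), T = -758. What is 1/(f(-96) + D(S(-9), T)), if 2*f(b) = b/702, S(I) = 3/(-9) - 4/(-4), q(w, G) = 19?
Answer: 117/44818207 ≈ 2.6105e-6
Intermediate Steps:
S(I) = ⅔ (S(I) = 3*(-⅑) - 4*(-¼) = -⅓ + 1 = ⅔)
f(b) = b/1404 (f(b) = (b/702)/2 = b/1404)
D(r, W) = 19 + r*W² (D(r, W) = (W*r)*W + 19 = r*W² + 19 = 19 + r*W²)
1/(f(-96) + D(S(-9), T)) = 1/((1/1404)*(-96) + (19 + (⅔)*(-758)²)) = 1/(-8/117 + (19 + (⅔)*574564)) = 1/(-8/117 + (19 + 1149128/3)) = 1/(-8/117 + 1149185/3) = 1/(44818207/117) = 117/44818207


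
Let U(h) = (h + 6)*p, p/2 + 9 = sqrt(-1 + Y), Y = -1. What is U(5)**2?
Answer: 38236 - 8712*I*sqrt(2) ≈ 38236.0 - 12321.0*I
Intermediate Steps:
p = -18 + 2*I*sqrt(2) (p = -18 + 2*sqrt(-1 - 1) = -18 + 2*sqrt(-2) = -18 + 2*(I*sqrt(2)) = -18 + 2*I*sqrt(2) ≈ -18.0 + 2.8284*I)
U(h) = (-18 + 2*I*sqrt(2))*(6 + h) (U(h) = (h + 6)*(-18 + 2*I*sqrt(2)) = (6 + h)*(-18 + 2*I*sqrt(2)) = (-18 + 2*I*sqrt(2))*(6 + h))
U(5)**2 = (-2*(6 + 5)*(9 - I*sqrt(2)))**2 = (-2*11*(9 - I*sqrt(2)))**2 = (-198 + 22*I*sqrt(2))**2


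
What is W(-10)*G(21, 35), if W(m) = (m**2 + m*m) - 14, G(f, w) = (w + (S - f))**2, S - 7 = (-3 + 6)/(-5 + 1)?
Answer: 610173/8 ≈ 76272.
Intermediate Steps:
S = 25/4 (S = 7 + (-3 + 6)/(-5 + 1) = 7 + 3/(-4) = 7 + 3*(-1/4) = 7 - 3/4 = 25/4 ≈ 6.2500)
G(f, w) = (25/4 + w - f)**2 (G(f, w) = (w + (25/4 - f))**2 = (25/4 + w - f)**2)
W(m) = -14 + 2*m**2 (W(m) = (m**2 + m**2) - 14 = 2*m**2 - 14 = -14 + 2*m**2)
W(-10)*G(21, 35) = (-14 + 2*(-10)**2)*((25 - 4*21 + 4*35)**2/16) = (-14 + 2*100)*((25 - 84 + 140)**2/16) = (-14 + 200)*((1/16)*81**2) = 186*((1/16)*6561) = 186*(6561/16) = 610173/8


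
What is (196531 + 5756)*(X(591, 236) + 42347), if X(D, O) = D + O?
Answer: 8733538938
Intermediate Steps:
(196531 + 5756)*(X(591, 236) + 42347) = (196531 + 5756)*((591 + 236) + 42347) = 202287*(827 + 42347) = 202287*43174 = 8733538938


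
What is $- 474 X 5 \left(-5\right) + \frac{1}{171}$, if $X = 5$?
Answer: $\frac{10131751}{171} \approx 59250.0$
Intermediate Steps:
$- 474 X 5 \left(-5\right) + \frac{1}{171} = - 474 \cdot 5 \cdot 5 \left(-5\right) + \frac{1}{171} = - 474 \cdot 25 \left(-5\right) + \frac{1}{171} = \left(-474\right) \left(-125\right) + \frac{1}{171} = 59250 + \frac{1}{171} = \frac{10131751}{171}$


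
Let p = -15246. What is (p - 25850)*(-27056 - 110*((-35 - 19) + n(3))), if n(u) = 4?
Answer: 885865376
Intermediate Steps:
(p - 25850)*(-27056 - 110*((-35 - 19) + n(3))) = (-15246 - 25850)*(-27056 - 110*((-35 - 19) + 4)) = -41096*(-27056 - 110*(-54 + 4)) = -41096*(-27056 - 110*(-50)) = -41096*(-27056 + 5500) = -41096*(-21556) = 885865376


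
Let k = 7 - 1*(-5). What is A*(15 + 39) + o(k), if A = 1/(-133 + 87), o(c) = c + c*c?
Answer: 3561/23 ≈ 154.83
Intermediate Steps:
k = 12 (k = 7 + 5 = 12)
o(c) = c + c**2
A = -1/46 (A = 1/(-46) = -1/46 ≈ -0.021739)
A*(15 + 39) + o(k) = -(15 + 39)/46 + 12*(1 + 12) = -1/46*54 + 12*13 = -27/23 + 156 = 3561/23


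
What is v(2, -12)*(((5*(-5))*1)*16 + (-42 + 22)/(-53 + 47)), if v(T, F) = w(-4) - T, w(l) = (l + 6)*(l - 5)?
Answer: 23800/3 ≈ 7933.3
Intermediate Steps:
w(l) = (-5 + l)*(6 + l) (w(l) = (6 + l)*(-5 + l) = (-5 + l)*(6 + l))
v(T, F) = -18 - T (v(T, F) = (-30 - 4 + (-4)²) - T = (-30 - 4 + 16) - T = -18 - T)
v(2, -12)*(((5*(-5))*1)*16 + (-42 + 22)/(-53 + 47)) = (-18 - 1*2)*(((5*(-5))*1)*16 + (-42 + 22)/(-53 + 47)) = (-18 - 2)*(-25*1*16 - 20/(-6)) = -20*(-25*16 - 20*(-⅙)) = -20*(-400 + 10/3) = -20*(-1190/3) = 23800/3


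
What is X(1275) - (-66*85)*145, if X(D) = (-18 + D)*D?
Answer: 2416125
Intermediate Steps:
X(D) = D*(-18 + D)
X(1275) - (-66*85)*145 = 1275*(-18 + 1275) - (-66*85)*145 = 1275*1257 - (-5610)*145 = 1602675 - 1*(-813450) = 1602675 + 813450 = 2416125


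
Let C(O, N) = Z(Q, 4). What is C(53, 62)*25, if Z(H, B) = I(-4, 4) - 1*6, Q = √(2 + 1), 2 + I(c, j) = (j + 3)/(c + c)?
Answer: -1775/8 ≈ -221.88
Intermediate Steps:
I(c, j) = -2 + (3 + j)/(2*c) (I(c, j) = -2 + (j + 3)/(c + c) = -2 + (3 + j)/((2*c)) = -2 + (3 + j)*(1/(2*c)) = -2 + (3 + j)/(2*c))
Q = √3 ≈ 1.7320
Z(H, B) = -71/8 (Z(H, B) = (½)*(3 + 4 - 4*(-4))/(-4) - 1*6 = (½)*(-¼)*(3 + 4 + 16) - 6 = (½)*(-¼)*23 - 6 = -23/8 - 6 = -71/8)
C(O, N) = -71/8
C(53, 62)*25 = -71/8*25 = -1775/8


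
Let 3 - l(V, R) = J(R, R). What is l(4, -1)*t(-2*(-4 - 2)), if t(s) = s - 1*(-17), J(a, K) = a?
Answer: 116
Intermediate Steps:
l(V, R) = 3 - R
t(s) = 17 + s (t(s) = s + 17 = 17 + s)
l(4, -1)*t(-2*(-4 - 2)) = (3 - 1*(-1))*(17 - 2*(-4 - 2)) = (3 + 1)*(17 - 2*(-6)) = 4*(17 + 12) = 4*29 = 116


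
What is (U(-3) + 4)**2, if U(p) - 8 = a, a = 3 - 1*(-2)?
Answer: 289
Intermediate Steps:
a = 5 (a = 3 + 2 = 5)
U(p) = 13 (U(p) = 8 + 5 = 13)
(U(-3) + 4)**2 = (13 + 4)**2 = 17**2 = 289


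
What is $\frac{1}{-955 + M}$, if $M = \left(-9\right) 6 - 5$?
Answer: $- \frac{1}{1014} \approx -0.00098619$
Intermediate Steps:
$M = -59$ ($M = -54 - 5 = -59$)
$\frac{1}{-955 + M} = \frac{1}{-955 - 59} = \frac{1}{-1014} = - \frac{1}{1014}$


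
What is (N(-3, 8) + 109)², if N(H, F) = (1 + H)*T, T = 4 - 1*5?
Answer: 12321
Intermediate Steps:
T = -1 (T = 4 - 5 = -1)
N(H, F) = -1 - H (N(H, F) = (1 + H)*(-1) = -1 - H)
(N(-3, 8) + 109)² = ((-1 - 1*(-3)) + 109)² = ((-1 + 3) + 109)² = (2 + 109)² = 111² = 12321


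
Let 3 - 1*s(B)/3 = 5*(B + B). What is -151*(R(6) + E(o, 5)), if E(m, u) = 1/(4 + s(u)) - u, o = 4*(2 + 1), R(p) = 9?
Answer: -82597/137 ≈ -602.90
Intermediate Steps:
s(B) = 9 - 30*B (s(B) = 9 - 15*(B + B) = 9 - 15*2*B = 9 - 30*B)
o = 12 (o = 4*3 = 12)
E(m, u) = 1/(13 - 30*u) - u (E(m, u) = 1/(4 + (9 - 30*u)) - u = 1/(13 - 30*u) - u)
-151*(R(6) + E(o, 5)) = -151*(9 + (-1 - 30*5² + 13*5)/(-13 + 30*5)) = -151*(9 + (-1 - 30*25 + 65)/(-13 + 150)) = -151*(9 + (-1 - 750 + 65)/137) = -151*(9 + (1/137)*(-686)) = -151*(9 - 686/137) = -151*547/137 = -82597/137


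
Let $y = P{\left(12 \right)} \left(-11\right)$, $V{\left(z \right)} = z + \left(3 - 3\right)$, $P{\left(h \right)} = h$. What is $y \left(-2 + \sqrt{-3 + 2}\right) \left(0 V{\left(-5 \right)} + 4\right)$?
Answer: $1056 - 528 i \approx 1056.0 - 528.0 i$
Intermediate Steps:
$V{\left(z \right)} = z$ ($V{\left(z \right)} = z + 0 = z$)
$y = -132$ ($y = 12 \left(-11\right) = -132$)
$y \left(-2 + \sqrt{-3 + 2}\right) \left(0 V{\left(-5 \right)} + 4\right) = - 132 \left(-2 + \sqrt{-3 + 2}\right) \left(0 \left(-5\right) + 4\right) = - 132 \left(-2 + \sqrt{-1}\right) \left(0 + 4\right) = - 132 \left(-2 + i\right) 4 = - 132 \left(-8 + 4 i\right) = 1056 - 528 i$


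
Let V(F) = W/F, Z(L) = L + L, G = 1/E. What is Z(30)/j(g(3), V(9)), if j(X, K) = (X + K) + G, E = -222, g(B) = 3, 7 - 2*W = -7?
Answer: 39960/2513 ≈ 15.901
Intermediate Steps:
W = 7 (W = 7/2 - 1/2*(-7) = 7/2 + 7/2 = 7)
G = -1/222 (G = 1/(-222) = -1/222 ≈ -0.0045045)
Z(L) = 2*L
V(F) = 7/F
j(X, K) = -1/222 + K + X (j(X, K) = (X + K) - 1/222 = (K + X) - 1/222 = -1/222 + K + X)
Z(30)/j(g(3), V(9)) = (2*30)/(-1/222 + 7/9 + 3) = 60/(-1/222 + 7*(1/9) + 3) = 60/(-1/222 + 7/9 + 3) = 60/(2513/666) = 60*(666/2513) = 39960/2513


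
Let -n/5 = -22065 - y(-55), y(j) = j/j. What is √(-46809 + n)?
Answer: √63521 ≈ 252.03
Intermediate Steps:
y(j) = 1
n = 110330 (n = -5*(-22065 - 1*1) = -5*(-22065 - 1) = -5*(-22066) = 110330)
√(-46809 + n) = √(-46809 + 110330) = √63521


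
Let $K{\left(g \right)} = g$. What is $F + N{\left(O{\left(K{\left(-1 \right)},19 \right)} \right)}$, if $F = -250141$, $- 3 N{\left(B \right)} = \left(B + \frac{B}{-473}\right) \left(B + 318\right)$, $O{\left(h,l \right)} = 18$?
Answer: $- \frac{119268245}{473} \approx -2.5215 \cdot 10^{5}$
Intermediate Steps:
$N{\left(B \right)} = - \frac{472 B \left(318 + B\right)}{1419}$ ($N{\left(B \right)} = - \frac{\left(B + \frac{B}{-473}\right) \left(B + 318\right)}{3} = - \frac{\left(B + B \left(- \frac{1}{473}\right)\right) \left(318 + B\right)}{3} = - \frac{\left(B - \frac{B}{473}\right) \left(318 + B\right)}{3} = - \frac{\frac{472 B}{473} \left(318 + B\right)}{3} = - \frac{\frac{472}{473} B \left(318 + B\right)}{3} = - \frac{472 B \left(318 + B\right)}{1419}$)
$F + N{\left(O{\left(K{\left(-1 \right)},19 \right)} \right)} = -250141 - \frac{2832 \left(318 + 18\right)}{473} = -250141 - \frac{2832}{473} \cdot 336 = -250141 - \frac{951552}{473} = - \frac{119268245}{473}$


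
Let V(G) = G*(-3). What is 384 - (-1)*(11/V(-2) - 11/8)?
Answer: 9227/24 ≈ 384.46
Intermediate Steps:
V(G) = -3*G
384 - (-1)*(11/V(-2) - 11/8) = 384 - (-1)*(11/((-3*(-2))) - 11/8) = 384 - (-1)*(11/6 - 11*⅛) = 384 - (-1)*(11*(⅙) - 11/8) = 384 - (-1)*(11/6 - 11/8) = 384 - (-1)*11/24 = 384 - 1*(-11/24) = 384 + 11/24 = 9227/24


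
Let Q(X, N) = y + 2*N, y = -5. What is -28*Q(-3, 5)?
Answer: -140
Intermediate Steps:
Q(X, N) = -5 + 2*N
-28*Q(-3, 5) = -28*(-5 + 2*5) = -28*(-5 + 10) = -28*5 = -140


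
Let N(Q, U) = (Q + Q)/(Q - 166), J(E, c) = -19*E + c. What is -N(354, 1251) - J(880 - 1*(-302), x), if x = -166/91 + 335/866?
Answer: 83173157031/3703882 ≈ 22456.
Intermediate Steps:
x = -113271/78806 (x = -166*1/91 + 335*(1/866) = -166/91 + 335/866 = -113271/78806 ≈ -1.4373)
J(E, c) = c - 19*E
N(Q, U) = 2*Q/(-166 + Q) (N(Q, U) = (2*Q)/(-166 + Q) = 2*Q/(-166 + Q))
-N(354, 1251) - J(880 - 1*(-302), x) = -2*354/(-166 + 354) - (-113271/78806 - 19*(880 - 1*(-302))) = -2*354/188 - (-113271/78806 - 19*(880 + 302)) = -2*354/188 - (-113271/78806 - 19*1182) = -1*177/47 - (-113271/78806 - 22458) = -177/47 - 1*(-1769938419/78806) = -177/47 + 1769938419/78806 = 83173157031/3703882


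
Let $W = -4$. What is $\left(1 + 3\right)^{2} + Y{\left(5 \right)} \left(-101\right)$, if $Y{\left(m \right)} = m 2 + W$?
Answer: $-590$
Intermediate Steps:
$Y{\left(m \right)} = -4 + 2 m$ ($Y{\left(m \right)} = m 2 - 4 = 2 m - 4 = -4 + 2 m$)
$\left(1 + 3\right)^{2} + Y{\left(5 \right)} \left(-101\right) = \left(1 + 3\right)^{2} + \left(-4 + 2 \cdot 5\right) \left(-101\right) = 4^{2} + \left(-4 + 10\right) \left(-101\right) = 16 + 6 \left(-101\right) = 16 - 606 = -590$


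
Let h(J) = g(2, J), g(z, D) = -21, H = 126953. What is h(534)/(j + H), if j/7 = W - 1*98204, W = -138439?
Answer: 21/1529548 ≈ 1.3730e-5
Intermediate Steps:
h(J) = -21
j = -1656501 (j = 7*(-138439 - 1*98204) = 7*(-138439 - 98204) = 7*(-236643) = -1656501)
h(534)/(j + H) = -21/(-1656501 + 126953) = -21/(-1529548) = -21*(-1/1529548) = 21/1529548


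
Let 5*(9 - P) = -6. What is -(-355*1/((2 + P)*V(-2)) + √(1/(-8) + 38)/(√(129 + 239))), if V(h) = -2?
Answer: -1775/122 - √13938/368 ≈ -14.870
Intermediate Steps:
P = 51/5 (P = 9 - ⅕*(-6) = 9 + 6/5 = 51/5 ≈ 10.200)
-(-355*1/((2 + P)*V(-2)) + √(1/(-8) + 38)/(√(129 + 239))) = -(-355*(-1/(2*(2 + 51/5))) + √(1/(-8) + 38)/(√(129 + 239))) = -(-355/((-2*61/5)) + √(-⅛ + 38)/(√368)) = -(-355/(-122/5) + √(303/8)/((4*√23))) = -(-355*(-5/122) + (√606/4)*(√23/92)) = -(1775/122 + √13938/368) = -1775/122 - √13938/368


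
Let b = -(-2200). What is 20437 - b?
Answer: 18237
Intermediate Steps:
b = 2200 (b = -88*(-25) = 2200)
20437 - b = 20437 - 1*2200 = 20437 - 2200 = 18237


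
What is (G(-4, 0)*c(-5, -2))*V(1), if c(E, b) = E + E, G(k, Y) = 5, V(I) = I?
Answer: -50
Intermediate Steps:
c(E, b) = 2*E
(G(-4, 0)*c(-5, -2))*V(1) = (5*(2*(-5)))*1 = (5*(-10))*1 = -50*1 = -50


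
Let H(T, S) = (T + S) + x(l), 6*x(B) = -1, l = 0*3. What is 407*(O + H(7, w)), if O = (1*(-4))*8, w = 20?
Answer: -12617/6 ≈ -2102.8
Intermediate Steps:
l = 0
x(B) = -⅙ (x(B) = (⅙)*(-1) = -⅙)
O = -32 (O = -4*8 = -32)
H(T, S) = -⅙ + S + T (H(T, S) = (T + S) - ⅙ = (S + T) - ⅙ = -⅙ + S + T)
407*(O + H(7, w)) = 407*(-32 + (-⅙ + 20 + 7)) = 407*(-32 + 161/6) = 407*(-31/6) = -12617/6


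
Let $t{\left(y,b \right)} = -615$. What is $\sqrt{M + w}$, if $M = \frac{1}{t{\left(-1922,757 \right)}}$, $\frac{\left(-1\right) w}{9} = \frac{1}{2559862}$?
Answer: $\frac{i \sqrt{4038743311556610}}{1574315130} \approx 0.040367 i$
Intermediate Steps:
$w = - \frac{9}{2559862} \approx -3.5158 \cdot 10^{-6}$
$M = - \frac{1}{615}$ ($M = \frac{1}{-615} = - \frac{1}{615} \approx -0.001626$)
$\sqrt{M + w} = \sqrt{- \frac{1}{615} - \frac{9}{2559862}} = \sqrt{- \frac{2565397}{1574315130}} = \frac{i \sqrt{4038743311556610}}{1574315130}$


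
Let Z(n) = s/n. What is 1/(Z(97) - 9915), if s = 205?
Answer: -97/961550 ≈ -0.00010088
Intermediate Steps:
Z(n) = 205/n
1/(Z(97) - 9915) = 1/(205/97 - 9915) = 1/(-961550/97) = -97/961550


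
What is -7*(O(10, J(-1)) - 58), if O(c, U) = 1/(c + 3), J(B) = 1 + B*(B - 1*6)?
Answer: 5271/13 ≈ 405.46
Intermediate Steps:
J(B) = 1 + B*(-6 + B) (J(B) = 1 + B*(B - 6) = 1 + B*(-6 + B))
O(c, U) = 1/(3 + c)
-7*(O(10, J(-1)) - 58) = -7*(1/(3 + 10) - 58) = -7*(1/13 - 58) = -7*(-753/13) = 5271/13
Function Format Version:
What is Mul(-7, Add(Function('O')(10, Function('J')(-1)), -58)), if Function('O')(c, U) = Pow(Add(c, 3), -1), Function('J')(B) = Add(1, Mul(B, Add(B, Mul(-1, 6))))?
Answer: Rational(5271, 13) ≈ 405.46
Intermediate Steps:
Function('J')(B) = Add(1, Mul(B, Add(-6, B))) (Function('J')(B) = Add(1, Mul(B, Add(B, -6))) = Add(1, Mul(B, Add(-6, B))))
Function('O')(c, U) = Pow(Add(3, c), -1)
Mul(-7, Add(Function('O')(10, Function('J')(-1)), -58)) = Mul(-7, Add(Pow(Add(3, 10), -1), -58)) = Mul(-7, Add(Pow(13, -1), -58)) = Mul(-7, Add(Rational(1, 13), -58)) = Mul(-7, Rational(-753, 13)) = Rational(5271, 13)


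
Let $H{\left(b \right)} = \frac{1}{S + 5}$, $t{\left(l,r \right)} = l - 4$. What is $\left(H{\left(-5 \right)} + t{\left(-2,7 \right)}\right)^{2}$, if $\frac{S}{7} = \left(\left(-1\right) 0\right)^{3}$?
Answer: $\frac{841}{25} \approx 33.64$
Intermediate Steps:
$S = 0$ ($S = 7 \left(\left(-1\right) 0\right)^{3} = 7 \cdot 0^{3} = 7 \cdot 0 = 0$)
$t{\left(l,r \right)} = -4 + l$ ($t{\left(l,r \right)} = l - 4 = -4 + l$)
$H{\left(b \right)} = \frac{1}{5}$ ($H{\left(b \right)} = \frac{1}{0 + 5} = \frac{1}{5}$)
$\left(H{\left(-5 \right)} + t{\left(-2,7 \right)}\right)^{2} = \left(\frac{1}{5} - 6\right)^{2} = \left(- \frac{29}{5}\right)^{2} = \frac{841}{25}$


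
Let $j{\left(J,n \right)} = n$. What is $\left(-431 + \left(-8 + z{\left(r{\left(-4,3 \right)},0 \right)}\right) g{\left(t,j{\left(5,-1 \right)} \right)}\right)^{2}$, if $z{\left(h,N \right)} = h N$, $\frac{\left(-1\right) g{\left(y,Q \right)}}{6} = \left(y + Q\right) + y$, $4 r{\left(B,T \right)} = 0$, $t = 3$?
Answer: $36481$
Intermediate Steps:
$r{\left(B,T \right)} = 0$ ($r{\left(B,T \right)} = \frac{1}{4} \cdot 0 = 0$)
$g{\left(y,Q \right)} = - 12 y - 6 Q$ ($g{\left(y,Q \right)} = - 6 \left(\left(y + Q\right) + y\right) = - 6 \left(\left(Q + y\right) + y\right) = - 6 \left(Q + 2 y\right) = - 12 y - 6 Q$)
$z{\left(h,N \right)} = N h$
$\left(-431 + \left(-8 + z{\left(r{\left(-4,3 \right)},0 \right)}\right) g{\left(t,j{\left(5,-1 \right)} \right)}\right)^{2} = \left(-431 + \left(-8 + 0 \cdot 0\right) \left(\left(-12\right) 3 - -6\right)\right)^{2} = \left(-431 + \left(-8 + 0\right) \left(-36 + 6\right)\right)^{2} = \left(-431 - -240\right)^{2} = \left(-431 + 240\right)^{2} = \left(-191\right)^{2} = 36481$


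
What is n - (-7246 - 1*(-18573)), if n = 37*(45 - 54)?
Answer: -11660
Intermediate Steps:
n = -333 (n = 37*(-9) = -333)
n - (-7246 - 1*(-18573)) = -333 - (-7246 - 1*(-18573)) = -333 - (-7246 + 18573) = -333 - 1*11327 = -333 - 11327 = -11660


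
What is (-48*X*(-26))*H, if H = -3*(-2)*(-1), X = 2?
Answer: -14976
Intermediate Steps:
H = -6 (H = 6*(-1) = -6)
(-48*X*(-26))*H = (-48*2*(-26))*(-6) = -96*(-26)*(-6) = 2496*(-6) = -14976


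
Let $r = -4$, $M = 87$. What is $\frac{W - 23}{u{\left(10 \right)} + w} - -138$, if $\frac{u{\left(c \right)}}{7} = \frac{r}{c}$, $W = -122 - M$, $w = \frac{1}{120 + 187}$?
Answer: $\frac{948554}{4293} \approx 220.95$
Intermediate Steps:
$w = \frac{1}{307} \approx 0.0032573$
$W = -209$ ($W = -122 - 87 = -209$)
$u{\left(c \right)} = - \frac{28}{c}$ ($u{\left(c \right)} = 7 \left(- \frac{4}{c}\right) = - \frac{28}{c}$)
$\frac{W - 23}{u{\left(10 \right)} + w} - -138 = \frac{-209 - 23}{- \frac{28}{10} + \frac{1}{307}} - -138 = - \frac{232}{\left(-28\right) \frac{1}{10} + \frac{1}{307}} + 138 = - \frac{232}{- \frac{14}{5} + \frac{1}{307}} + 138 = - \frac{232}{- \frac{4293}{1535}} + 138 = \left(-232\right) \left(- \frac{1535}{4293}\right) + 138 = \frac{356120}{4293} + 138 = \frac{948554}{4293}$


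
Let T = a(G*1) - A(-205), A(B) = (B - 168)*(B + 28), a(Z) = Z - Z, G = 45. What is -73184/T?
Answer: 73184/66021 ≈ 1.1085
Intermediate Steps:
a(Z) = 0
A(B) = (-168 + B)*(28 + B)
T = -66021 (T = 0 - (-4704 + (-205)² - 140*(-205)) = 0 - (-4704 + 42025 + 28700) = 0 - 1*66021 = 0 - 66021 = -66021)
-73184/T = -73184/(-66021) = -73184*(-1/66021) = 73184/66021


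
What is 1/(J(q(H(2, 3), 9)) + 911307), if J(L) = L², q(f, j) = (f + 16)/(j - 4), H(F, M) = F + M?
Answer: 25/22783116 ≈ 1.0973e-6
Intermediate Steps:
q(f, j) = (16 + f)/(-4 + j)
1/(J(q(H(2, 3), 9)) + 911307) = 1/(((16 + (2 + 3))/(-4 + 9))² + 911307) = 1/(((16 + 5)/5)² + 911307) = 1/(((⅕)*21)² + 911307) = 1/((21/5)² + 911307) = 1/(441/25 + 911307) = 1/(22783116/25) = 25/22783116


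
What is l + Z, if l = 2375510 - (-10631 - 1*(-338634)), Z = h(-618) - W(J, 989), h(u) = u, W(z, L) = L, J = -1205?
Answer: 2045900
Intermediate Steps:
Z = -1607 (Z = -618 - 1*989 = -618 - 989 = -1607)
l = 2047507 (l = 2375510 - (-10631 + 338634) = 2375510 - 1*328003 = 2375510 - 328003 = 2047507)
l + Z = 2047507 - 1607 = 2045900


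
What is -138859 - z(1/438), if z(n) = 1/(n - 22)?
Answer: -1337906027/9635 ≈ -1.3886e+5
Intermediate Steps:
z(n) = 1/(-22 + n)
-138859 - z(1/438) = -138859 - 1/(-22 + 1/438) = -138859 - 1/(-9635/438) = -138859 - 1*(-438/9635) = -138859 + 438/9635 = -1337906027/9635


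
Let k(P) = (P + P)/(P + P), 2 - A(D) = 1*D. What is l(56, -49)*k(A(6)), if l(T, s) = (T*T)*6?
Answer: 18816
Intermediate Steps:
l(T, s) = 6*T**2 (l(T, s) = T**2*6 = 6*T**2)
A(D) = 2 - D
k(P) = 1 (k(P) = (2*P)/((2*P)) = (2*P)*(1/(2*P)) = 1)
l(56, -49)*k(A(6)) = (6*56**2)*1 = (6*3136)*1 = 18816*1 = 18816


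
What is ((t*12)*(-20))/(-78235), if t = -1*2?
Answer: -96/15647 ≈ -0.0061354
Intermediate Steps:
t = -2
((t*12)*(-20))/(-78235) = (-2*12*(-20))/(-78235) = -24*(-20)*(-1/78235) = 480*(-1/78235) = -96/15647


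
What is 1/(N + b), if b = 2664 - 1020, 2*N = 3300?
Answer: 1/3294 ≈ 0.00030358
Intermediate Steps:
N = 1650 (N = (½)*3300 = 1650)
b = 1644
1/(N + b) = 1/(1650 + 1644) = 1/3294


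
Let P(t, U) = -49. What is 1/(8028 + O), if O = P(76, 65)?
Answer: 1/7979 ≈ 0.00012533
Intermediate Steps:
O = -49
1/(8028 + O) = 1/(8028 - 49) = 1/7979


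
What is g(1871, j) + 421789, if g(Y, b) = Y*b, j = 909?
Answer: 2122528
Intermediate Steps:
g(1871, j) + 421789 = 1871*909 + 421789 = 1700739 + 421789 = 2122528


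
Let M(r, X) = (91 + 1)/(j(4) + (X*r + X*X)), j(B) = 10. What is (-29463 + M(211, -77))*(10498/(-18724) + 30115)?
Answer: -3567661848311049/4020979 ≈ -8.8726e+8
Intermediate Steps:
M(r, X) = 92/(10 + X² + X*r) (M(r, X) = (91 + 1)/(10 + (X*r + X*X)) = 92/(10 + (X*r + X²)) = 92/(10 + (X² + X*r)) = 92/(10 + X² + X*r))
(-29463 + M(211, -77))*(10498/(-18724) + 30115) = (-29463 + 92/(10 + (-77)² - 77*211))*(10498/(-18724) + 30115) = (-29463 + 92/(10 + 5929 - 16247))*(10498*(-1/18724) + 30115) = (-29463 + 92/(-10308))*(-5249/9362 + 30115) = (-29463 + 92*(-1/10308))*(281931381/9362) = (-29463 - 23/2577)*(281931381/9362) = -75926174/2577*281931381/9362 = -3567661848311049/4020979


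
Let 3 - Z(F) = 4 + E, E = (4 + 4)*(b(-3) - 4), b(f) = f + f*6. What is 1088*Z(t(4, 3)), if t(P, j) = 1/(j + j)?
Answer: 216512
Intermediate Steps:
b(f) = 7*f (b(f) = f + 6*f = 7*f)
t(P, j) = 1/(2*j)
E = -200 (E = (4 + 4)*(7*(-3) - 4) = 8*(-21 - 4) = 8*(-25) = -200)
Z(F) = 199 (Z(F) = 3 - (4 - 200) = 3 - 1*(-196) = 3 + 196 = 199)
1088*Z(t(4, 3)) = 1088*199 = 216512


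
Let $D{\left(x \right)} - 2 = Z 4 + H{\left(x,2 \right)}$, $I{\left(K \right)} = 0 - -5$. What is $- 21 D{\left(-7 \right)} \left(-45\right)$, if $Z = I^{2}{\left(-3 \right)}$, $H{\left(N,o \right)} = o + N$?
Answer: $91665$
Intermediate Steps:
$H{\left(N,o \right)} = N + o$
$I{\left(K \right)} = 5$ ($I{\left(K \right)} = 0 + 5 = 5$)
$Z = 25$ ($Z = 5^{2} = 25$)
$D{\left(x \right)} = 104 + x$ ($D{\left(x \right)} = 2 + \left(25 \cdot 4 + \left(x + 2\right)\right) = 2 + \left(100 + \left(2 + x\right)\right) = 2 + \left(102 + x\right) = 104 + x$)
$- 21 D{\left(-7 \right)} \left(-45\right) = - 21 \left(104 - 7\right) \left(-45\right) = \left(-21\right) 97 \left(-45\right) = \left(-2037\right) \left(-45\right) = 91665$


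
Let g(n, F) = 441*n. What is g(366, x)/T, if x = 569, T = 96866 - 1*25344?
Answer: 80703/35761 ≈ 2.2567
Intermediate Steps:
T = 71522 (T = 96866 - 25344 = 71522)
g(366, x)/T = (441*366)/71522 = 161406*(1/71522) = 80703/35761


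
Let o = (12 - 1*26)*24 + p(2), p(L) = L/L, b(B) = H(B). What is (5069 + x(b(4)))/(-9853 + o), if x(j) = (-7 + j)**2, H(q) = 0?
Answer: -853/1698 ≈ -0.50236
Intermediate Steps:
b(B) = 0
p(L) = 1
o = -335 (o = (12 - 1*26)*24 + 1 = (12 - 26)*24 + 1 = -14*24 + 1 = -336 + 1 = -335)
(5069 + x(b(4)))/(-9853 + o) = (5069 + (-7 + 0)**2)/(-9853 - 335) = (5069 + (-7)**2)/(-10188) = (5069 + 49)*(-1/10188) = 5118*(-1/10188) = -853/1698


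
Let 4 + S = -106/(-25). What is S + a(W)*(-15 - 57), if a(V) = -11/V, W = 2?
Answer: 9906/25 ≈ 396.24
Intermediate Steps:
S = 6/25 (S = -4 - 106/(-25) = -4 - 106*(-1/25) = -4 + 106/25 = 6/25 ≈ 0.24000)
S + a(W)*(-15 - 57) = 6/25 + (-11/2)*(-15 - 57) = 6/25 - 11*1/2*(-72) = 6/25 - 11/2*(-72) = 6/25 + 396 = 9906/25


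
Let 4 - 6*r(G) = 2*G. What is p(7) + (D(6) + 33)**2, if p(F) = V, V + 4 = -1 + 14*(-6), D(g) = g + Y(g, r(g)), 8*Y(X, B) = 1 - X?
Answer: 88553/64 ≈ 1383.6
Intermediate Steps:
r(G) = 2/3 - G/3
Y(X, B) = 1/8 - X/8 (Y(X, B) = (1 - X)/8 = 1/8 - X/8)
D(g) = 1/8 + 7*g/8 (D(g) = g + (1/8 - g/8) = 1/8 + 7*g/8)
V = -89 (V = -4 + (-1 + 14*(-6)) = -4 + (-1 - 84) = -4 - 85 = -89)
p(F) = -89
p(7) + (D(6) + 33)**2 = -89 + ((1/8 + (7/8)*6) + 33)**2 = -89 + ((1/8 + 21/4) + 33)**2 = -89 + (43/8 + 33)**2 = -89 + (307/8)**2 = -89 + 94249/64 = 88553/64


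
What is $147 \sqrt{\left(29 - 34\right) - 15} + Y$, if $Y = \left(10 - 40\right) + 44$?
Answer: $14 + 294 i \sqrt{5} \approx 14.0 + 657.4 i$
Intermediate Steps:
$Y = 14$ ($Y = -30 + 44 = 14$)
$147 \sqrt{\left(29 - 34\right) - 15} + Y = 147 \sqrt{\left(29 - 34\right) - 15} + 14 = 147 \sqrt{-5 - 15} + 14 = 147 \sqrt{-20} + 14 = 147 \cdot 2 i \sqrt{5} + 14 = 294 i \sqrt{5} + 14 = 14 + 294 i \sqrt{5}$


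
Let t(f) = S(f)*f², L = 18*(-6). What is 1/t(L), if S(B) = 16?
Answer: 1/186624 ≈ 5.3584e-6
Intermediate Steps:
L = -108
t(f) = 16*f²
1/t(L) = 1/(16*(-108)²) = 1/(16*11664) = 1/186624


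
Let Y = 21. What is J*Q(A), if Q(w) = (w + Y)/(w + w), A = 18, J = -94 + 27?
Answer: -871/12 ≈ -72.583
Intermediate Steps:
J = -67
Q(w) = (21 + w)/(2*w) (Q(w) = (w + 21)/(w + w) = (21 + w)/((2*w)) = (21 + w)*(1/(2*w)) = (21 + w)/(2*w))
J*Q(A) = -67*(21 + 18)/(2*18) = -67*39/(2*18) = -67*13/12 = -871/12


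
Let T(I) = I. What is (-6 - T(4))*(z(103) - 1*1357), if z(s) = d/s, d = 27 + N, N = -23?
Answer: 1397670/103 ≈ 13570.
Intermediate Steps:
d = 4 (d = 27 - 23 = 4)
z(s) = 4/s
(-6 - T(4))*(z(103) - 1*1357) = (-6 - 1*4)*(4/103 - 1*1357) = (-6 - 4)*(4*(1/103) - 1357) = -10*(4/103 - 1357) = -10*(-139767/103) = 1397670/103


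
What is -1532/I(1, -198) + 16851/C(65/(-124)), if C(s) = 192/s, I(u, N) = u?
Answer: -12523057/7936 ≈ -1578.0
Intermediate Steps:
-1532/I(1, -198) + 16851/C(65/(-124)) = -1532/1 + 16851/((192/((65/(-124))))) = -1532*1 + 16851/((192/((65*(-1/124))))) = -1532 + 16851/((192/(-65/124))) = -1532 + 16851/((192*(-124/65))) = -1532 + 16851/(-23808/65) = -1532 + 16851*(-65/23808) = -1532 - 365105/7936 = -12523057/7936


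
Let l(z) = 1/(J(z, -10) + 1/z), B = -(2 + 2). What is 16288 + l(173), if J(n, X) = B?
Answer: 11254835/691 ≈ 16288.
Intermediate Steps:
B = -4 (B = -1*4 = -4)
J(n, X) = -4
l(z) = 1/(-4 + 1/z)
16288 + l(173) = 16288 + 173/(1 - 4*173) = 16288 + 173/(1 - 692) = 16288 + 173/(-691) = 16288 + 173*(-1/691) = 16288 - 173/691 = 11254835/691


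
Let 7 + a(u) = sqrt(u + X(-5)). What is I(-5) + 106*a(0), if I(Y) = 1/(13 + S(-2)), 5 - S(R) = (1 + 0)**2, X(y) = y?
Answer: -12613/17 + 106*I*sqrt(5) ≈ -741.94 + 237.02*I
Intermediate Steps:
S(R) = 4 (S(R) = 5 - (1 + 0)**2 = 5 - 1*1**2 = 5 - 1*1 = 5 - 1 = 4)
a(u) = -7 + sqrt(-5 + u) (a(u) = -7 + sqrt(u - 5) = -7 + sqrt(-5 + u))
I(Y) = 1/17 (I(Y) = 1/(13 + 4) = 1/17)
I(-5) + 106*a(0) = 1/17 + 106*(-7 + sqrt(-5 + 0)) = 1/17 + 106*(-7 + sqrt(-5)) = 1/17 + 106*(-7 + I*sqrt(5)) = 1/17 + (-742 + 106*I*sqrt(5)) = -12613/17 + 106*I*sqrt(5)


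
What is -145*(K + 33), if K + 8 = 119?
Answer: -20880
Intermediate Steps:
K = 111 (K = -8 + 119 = 111)
-145*(K + 33) = -145*(111 + 33) = -145*144 = -20880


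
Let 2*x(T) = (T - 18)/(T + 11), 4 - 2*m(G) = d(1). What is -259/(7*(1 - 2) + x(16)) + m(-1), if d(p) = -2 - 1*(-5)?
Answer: 3544/95 ≈ 37.305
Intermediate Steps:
d(p) = 3 (d(p) = -2 + 5 = 3)
m(G) = ½ (m(G) = 2 - ½*3 = 2 - 3/2 = ½)
x(T) = (-18 + T)/(2*(11 + T)) (x(T) = ((T - 18)/(T + 11))/2 = ((-18 + T)/(11 + T))/2 = (-18 + T)/(2*(11 + T)))
-259/(7*(1 - 2) + x(16)) + m(-1) = -259/(7*(1 - 2) + (-18 + 16)/(2*(11 + 16))) + ½ = -259/(7*(-1) + (½)*(-2)/27) + ½ = -259/(-7 + (½)*(1/27)*(-2)) + ½ = -259/(-7 - 1/27) + ½ = -259/(-190/27) + ½ = -27/190*(-259) + ½ = 6993/190 + ½ = 3544/95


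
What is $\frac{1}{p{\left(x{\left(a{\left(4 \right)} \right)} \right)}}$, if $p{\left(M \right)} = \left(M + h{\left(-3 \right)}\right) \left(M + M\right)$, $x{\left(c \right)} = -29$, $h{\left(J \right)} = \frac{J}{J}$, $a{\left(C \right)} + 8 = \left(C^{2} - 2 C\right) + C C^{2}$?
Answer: $\frac{1}{1624} \approx 0.00061576$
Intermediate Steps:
$a{\left(C \right)} = -8 + C^{2} + C^{3} - 2 C$ ($a{\left(C \right)} = -8 + \left(\left(C^{2} - 2 C\right) + C C^{2}\right) = -8 + \left(\left(C^{2} - 2 C\right) + C^{3}\right) = -8 + \left(C^{2} + C^{3} - 2 C\right) = -8 + C^{2} + C^{3} - 2 C$)
$h{\left(J \right)} = 1$
$p{\left(M \right)} = 2 M \left(1 + M\right)$ ($p{\left(M \right)} = \left(M + 1\right) \left(M + M\right) = \left(1 + M\right) 2 M = 2 M \left(1 + M\right)$)
$\frac{1}{p{\left(x{\left(a{\left(4 \right)} \right)} \right)}} = \frac{1}{2 \left(-29\right) \left(1 - 29\right)} = \frac{1}{2 \left(-29\right) \left(-28\right)} = \frac{1}{1624}$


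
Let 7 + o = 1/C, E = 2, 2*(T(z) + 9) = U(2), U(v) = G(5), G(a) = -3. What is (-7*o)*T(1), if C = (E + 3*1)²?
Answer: -12789/25 ≈ -511.56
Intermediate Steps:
U(v) = -3
T(z) = -21/2 (T(z) = -9 + (½)*(-3) = -9 - 3/2 = -21/2)
C = 25 (C = (2 + 3*1)² = (2 + 3)² = 5² = 25)
o = -174/25 (o = -7 + 1/25 = -174/25 ≈ -6.9600)
(-7*o)*T(1) = -7*(-174/25)*(-21/2) = (1218/25)*(-21/2) = -12789/25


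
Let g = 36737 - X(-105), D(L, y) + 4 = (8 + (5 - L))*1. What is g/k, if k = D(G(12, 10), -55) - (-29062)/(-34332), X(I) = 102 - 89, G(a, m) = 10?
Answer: -630404184/31697 ≈ -19888.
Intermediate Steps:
D(L, y) = 9 - L (D(L, y) = -4 + (8 + (5 - L))*1 = -4 + (13 - L)*1 = -4 + (13 - L) = 9 - L)
X(I) = 13
k = -31697/17166 (k = (9 - 1*10) - (-29062)/(-34332) = (9 - 10) - (-29062)*(-1)/34332 = -1 - 1*14531/17166 = -1 - 14531/17166 = -31697/17166 ≈ -1.8465)
g = 36724 (g = 36737 - 1*13 = 36737 - 13 = 36724)
g/k = 36724/(-31697/17166) = 36724*(-17166/31697) = -630404184/31697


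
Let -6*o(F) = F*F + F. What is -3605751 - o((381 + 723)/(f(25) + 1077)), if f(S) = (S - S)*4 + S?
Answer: -1094709507875/303601 ≈ -3.6058e+6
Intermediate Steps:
f(S) = S (f(S) = 0*4 + S = 0 + S = S)
o(F) = -F/6 - F**2/6 (o(F) = -(F*F + F)/6 = -(F**2 + F)/6 = -(F + F**2)/6 = -F/6 - F**2/6)
-3605751 - o((381 + 723)/(f(25) + 1077)) = -3605751 - (-1)*(381 + 723)/(25 + 1077)*(1 + (381 + 723)/(25 + 1077))/6 = -3605751 - (-1)*1104/1102*(1 + 1104/1102)/6 = -3605751 - (-1)*1104*(1/1102)*(1 + 1104*(1/1102))/6 = -3605751 - (-1)*552*(1 + 552/551)/(6*551) = -3605751 - (-1)*552*1103/(6*551*551) = -3605751 - 1*(-101476/303601) = -3605751 + 101476/303601 = -1094709507875/303601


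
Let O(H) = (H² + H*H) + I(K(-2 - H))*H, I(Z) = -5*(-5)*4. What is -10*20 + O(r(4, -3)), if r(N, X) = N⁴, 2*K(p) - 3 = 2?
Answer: 156472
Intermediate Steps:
K(p) = 5/2 (K(p) = 3/2 + (½)*2 = 3/2 + 1 = 5/2)
I(Z) = 100 (I(Z) = 25*4 = 100)
O(H) = 2*H² + 100*H (O(H) = (H² + H*H) + 100*H = (H² + H²) + 100*H = 2*H² + 100*H)
-10*20 + O(r(4, -3)) = -10*20 + 2*4⁴*(50 + 4⁴) = -200 + 2*256*(50 + 256) = -200 + 2*256*306 = -200 + 156672 = 156472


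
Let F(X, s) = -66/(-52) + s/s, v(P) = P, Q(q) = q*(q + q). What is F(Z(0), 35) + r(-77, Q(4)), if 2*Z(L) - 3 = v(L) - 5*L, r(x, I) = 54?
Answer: 1463/26 ≈ 56.269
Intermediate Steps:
Q(q) = 2*q² (Q(q) = q*(2*q) = 2*q²)
Z(L) = 3/2 - 2*L (Z(L) = 3/2 + (L - 5*L)/2 = 3/2 + (-4*L)/2 = 3/2 - 2*L)
F(X, s) = 59/26 (F(X, s) = -66*(-1/52) + 1 = 33/26 + 1 = 59/26)
F(Z(0), 35) + r(-77, Q(4)) = 59/26 + 54 = 1463/26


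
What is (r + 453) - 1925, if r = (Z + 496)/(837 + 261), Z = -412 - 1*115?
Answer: -1616287/1098 ≈ -1472.0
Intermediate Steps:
Z = -527 (Z = -412 - 115 = -527)
r = -31/1098 (r = (-527 + 496)/(837 + 261) = -31/1098 ≈ -0.028233)
(r + 453) - 1925 = (-31/1098 + 453) - 1925 = 497363/1098 - 1925 = -1616287/1098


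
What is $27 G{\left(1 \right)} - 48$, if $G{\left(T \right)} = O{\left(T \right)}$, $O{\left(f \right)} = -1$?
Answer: $-75$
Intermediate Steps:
$G{\left(T \right)} = -1$
$27 G{\left(1 \right)} - 48 = 27 \left(-1\right) - 48 = -27 - 48 = -75$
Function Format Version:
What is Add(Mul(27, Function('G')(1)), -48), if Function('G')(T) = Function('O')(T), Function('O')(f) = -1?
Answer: -75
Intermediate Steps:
Function('G')(T) = -1
Add(Mul(27, Function('G')(1)), -48) = Add(Mul(27, -1), -48) = Add(-27, -48) = -75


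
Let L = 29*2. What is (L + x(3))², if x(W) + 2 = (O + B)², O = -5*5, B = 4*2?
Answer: 119025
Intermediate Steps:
L = 58
B = 8
O = -25
x(W) = 287 (x(W) = -2 + (-25 + 8)² = -2 + (-17)² = -2 + 289 = 287)
(L + x(3))² = (58 + 287)² = 345² = 119025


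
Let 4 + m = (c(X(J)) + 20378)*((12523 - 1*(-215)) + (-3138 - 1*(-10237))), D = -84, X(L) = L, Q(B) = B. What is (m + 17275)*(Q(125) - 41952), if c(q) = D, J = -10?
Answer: -16839104700623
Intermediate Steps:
c(q) = -84
m = 402572074 (m = -4 + (-84 + 20378)*((12523 - 1*(-215)) + (-3138 - 1*(-10237))) = -4 + 20294*((12523 + 215) + (-3138 + 10237)) = -4 + 20294*(12738 + 7099) = -4 + 20294*19837 = -4 + 402572078 = 402572074)
(m + 17275)*(Q(125) - 41952) = (402572074 + 17275)*(125 - 41952) = 402589349*(-41827) = -16839104700623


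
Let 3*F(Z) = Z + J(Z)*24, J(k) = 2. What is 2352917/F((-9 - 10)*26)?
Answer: -7058751/446 ≈ -15827.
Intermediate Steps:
F(Z) = 16 + Z/3 (F(Z) = (Z + 2*24)/3 = (Z + 48)/3 = (48 + Z)/3 = 16 + Z/3)
2352917/F((-9 - 10)*26) = 2352917/(16 + ((-9 - 10)*26)/3) = 2352917/(16 + (-19*26)/3) = 2352917/(16 + (1/3)*(-494)) = 2352917/(16 - 494/3) = 2352917/(-446/3) = 2352917*(-3/446) = -7058751/446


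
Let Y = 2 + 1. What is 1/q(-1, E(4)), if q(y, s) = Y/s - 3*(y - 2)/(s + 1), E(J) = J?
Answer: 20/51 ≈ 0.39216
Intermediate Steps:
Y = 3
q(y, s) = 3/s - 3*(-2 + y)/(1 + s) (q(y, s) = 3/s - 3*(y - 2)/(s + 1) = 3/s - 3*(-2 + y)/(1 + s))
1/q(-1, E(4)) = 1/(3*(1 + 3*4 - 1*4*(-1))/(4*(1 + 4))) = 1/(3*(¼)*(1 + 12 + 4)/5) = 1/(3*(¼)*(⅕)*17) = 1/(51/20) = 20/51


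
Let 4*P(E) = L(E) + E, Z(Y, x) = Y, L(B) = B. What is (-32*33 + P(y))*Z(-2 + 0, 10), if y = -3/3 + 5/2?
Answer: 4221/2 ≈ 2110.5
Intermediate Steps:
y = 3/2 (y = -3*1/3 + 5*(1/2) = -1 + 5/2 = 3/2 ≈ 1.5000)
P(E) = E/2 (P(E) = (E + E)/4 = (2*E)/4 = E/2)
(-32*33 + P(y))*Z(-2 + 0, 10) = (-32*33 + (1/2)*(3/2))*(-2 + 0) = (-1056 + 3/4)*(-2) = -4221/4*(-2) = 4221/2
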